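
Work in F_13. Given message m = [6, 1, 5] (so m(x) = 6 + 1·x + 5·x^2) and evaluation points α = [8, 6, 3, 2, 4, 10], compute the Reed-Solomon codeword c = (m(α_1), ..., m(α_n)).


c = [9, 10, 2, 2, 12, 9]

Message polynomial: m(x) = 6 + 1·x + 5·x^2 (mod 13).
For each evaluation point α_i, compute m(α_i) mod 13:
  α_1 = 8: Horner steps 5 → 2 → 9, so m(8) = 9.
  α_2 = 6: Horner steps 5 → 5 → 10, so m(6) = 10.
  α_3 = 3: Horner steps 5 → 3 → 2, so m(3) = 2.
  α_4 = 2: Horner steps 5 → 11 → 2, so m(2) = 2.
  α_5 = 4: Horner steps 5 → 8 → 12, so m(4) = 12.
  α_6 = 10: Horner steps 5 → 12 → 9, so m(10) = 9.
Codeword c = [9, 10, 2, 2, 12, 9] ∈ F_13^6.


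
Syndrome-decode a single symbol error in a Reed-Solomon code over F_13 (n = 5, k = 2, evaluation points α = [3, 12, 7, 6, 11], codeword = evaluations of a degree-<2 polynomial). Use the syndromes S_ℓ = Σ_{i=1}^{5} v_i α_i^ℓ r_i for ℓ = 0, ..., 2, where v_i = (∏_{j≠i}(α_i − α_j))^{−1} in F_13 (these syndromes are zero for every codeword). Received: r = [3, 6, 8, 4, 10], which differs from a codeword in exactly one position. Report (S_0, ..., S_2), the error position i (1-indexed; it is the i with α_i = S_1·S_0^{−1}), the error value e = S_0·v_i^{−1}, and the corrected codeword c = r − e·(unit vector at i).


S = (4, 2, 1), error at position 3, error magnitude e = 8, c = [3, 6, 0, 4, 10].

Step 1: column multipliers v_i = (∏_{j≠i}(α_i − α_j))^{−1} mod 13.
  i = 1 (α = 3): (3−12)(3−7)(3−6)(3−11) = (−9)·(−4)·(−3)·(−8) = 864 ≡ 6, so v_1 = 6^{−1} = 11 (mod 13).
  i = 2 (α = 12): (12−3)(12−7)(12−6)(12−11) = 9·5·6·1 = 270 ≡ 10, so v_2 = 10^{−1} = 4 (mod 13).
  i = 3 (α = 7): (7−3)(7−12)(7−6)(7−11) = 4·(−5)·1·(−4) = 80 ≡ 2, so v_3 = 2^{−1} = 7 (mod 13).
  i = 4 (α = 6): (6−3)(6−12)(6−7)(6−11) = 3·(−6)·(−1)·(−5) = −90 ≡ 1, so v_4 = 1^{−1} = 1 (mod 13).
  i = 5 (α = 11): (11−3)(11−12)(11−7)(11−6) = 8·(−1)·4·5 = −160 ≡ 9, so v_5 = 9^{−1} = 3 (mod 13).
  v = [11, 4, 7, 1, 3].
Step 2: syndromes of r = [3, 6, 8, 4, 10] (all sums mod 13).
  S_0 = Σ v_i r_i = 11·3 + 4·6 + 7·8 + 1·4 + 3·10 = 147 ≡ 4.
  S_1 = Σ v_i α_i r_i = 11·3·3 + 4·12·6 + 7·7·8 + 1·6·4 + 3·11·10 = 1133 ≡ 2.
  α_i^2 mod 13 = [9, 1, 10, 10, 4].
  S_2 = Σ v_i α_i^2 r_i = 11·9·3 + 4·1·6 + 7·10·8 + 1·10·4 + 3·4·10 = 1041 ≡ 1.
  S = (4, 2, 1) ≠ 0, so r is not a codeword (an error is present).
Step 3: locate the error. For a single error e at position i, S_ℓ = v_i·e·α_i^ℓ, so α_err = S_1/S_0.
  S_0^{−1} = 4^{−1} = 10 (mod 13), so α_err = 2·10 = 20 ≡ 7 = α_3. Error position i = 3.
  Consistency check: S_2/S_1 = 1·7 = 7 ≡ 7 = α_err ✓ (single-error assumption holds).
Step 4: error magnitude e = S_0/v_3 = S_0·∏_{j≠3}(α_3 − α_j) = 4·2 = 8 ≡ 8 (mod 13).
Step 5: correct position 3: c_3 = r_3 − e = 8 − 8 ≡ 0 (mod 13). Hence c = [3, 6, 0, 4, 10].
  Check: interpolating c through the α_i gives m(x) = 2 + 9·x (degree < 2) with m(α_i) = c_i for every i, so c is indeed a codeword.


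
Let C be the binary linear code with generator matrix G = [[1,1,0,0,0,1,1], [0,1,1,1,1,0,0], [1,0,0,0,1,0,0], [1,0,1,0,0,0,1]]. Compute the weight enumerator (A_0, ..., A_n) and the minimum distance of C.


Weight distribution: A_0 = 1, A_2 = 1, A_3 = 6, A_4 = 5, A_5 = 2, A_6 = 1. Minimum distance d = 2.

Enumerate all 2^4 = 16 messages m ∈ F_2^4.
For each, compute codeword c = mG in F_2^7, then tally its weight.
  m = 0000 → c = 0000000, weight = 0.
  m = 1000 → c = 1100011, weight = 4.
  m = 0100 → c = 0111100, weight = 4.
  m = 1100 → c = 1011111, weight = 6.
  m = 0010 → c = 1000100, weight = 2.
  m = 1010 → c = 0100111, weight = 4.
  m = 0110 → c = 1111000, weight = 4.
  m = 1110 → c = 0011011, weight = 4.
  m = 0001 → c = 1010001, weight = 3.
  m = 1001 → c = 0110010, weight = 3.
  m = 0101 → c = 1101101, weight = 5.
  m = 1101 → c = 0001110, weight = 3.
  m = 0011 → c = 0010101, weight = 3.
  m = 1011 → c = 1110110, weight = 5.
  m = 0111 → c = 0101001, weight = 3.
  m = 1111 → c = 1001010, weight = 3.
Tally weights:
  weight 0: 1 codewords.
  weight 2: 1 codewords.
  weight 3: 6 codewords.
  weight 4: 5 codewords.
  weight 5: 2 codewords.
  weight 6: 1 codewords.
Minimum distance d = smallest w > 0 with A_w > 0 = 2.
Sanity: Σ A_w = 16 = 2^4 = 16 ✓.


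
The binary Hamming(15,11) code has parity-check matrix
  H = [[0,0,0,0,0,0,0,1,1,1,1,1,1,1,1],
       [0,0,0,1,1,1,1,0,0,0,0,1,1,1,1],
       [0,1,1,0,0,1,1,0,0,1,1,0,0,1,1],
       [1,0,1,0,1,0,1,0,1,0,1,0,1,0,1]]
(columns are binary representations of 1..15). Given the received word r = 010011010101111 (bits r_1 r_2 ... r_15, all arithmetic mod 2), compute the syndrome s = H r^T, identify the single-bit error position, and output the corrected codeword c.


s = (0, 0, 1, 1)^T, error position = 3, corrected codeword c = 011011010101111

Compute s = H r^T mod 2 one row at a time:
  s_1 = 1 + 0 + 1 + 0 + 1 + 1 + 1 + 1 = 6 ≡ 0 (mod 2).
  s_2 = 0 + 1 + 1 + 0 + 1 + 1 + 1 + 1 = 6 ≡ 0 (mod 2).
  s_3 = 1 + 0 + 1 + 0 + 1 + 0 + 1 + 1 = 5 ≡ 1 (mod 2).
  s_4 = 0 + 0 + 1 + 0 + 0 + 0 + 1 + 1 = 3 ≡ 1 (mod 2).
s = (0, 0, 1, 1)^T — this equals column 3 of H (binary 0011), so error is at position 3.
Correct: flip bit 3 of r = 010011010101111 to get c = 011011010101111.


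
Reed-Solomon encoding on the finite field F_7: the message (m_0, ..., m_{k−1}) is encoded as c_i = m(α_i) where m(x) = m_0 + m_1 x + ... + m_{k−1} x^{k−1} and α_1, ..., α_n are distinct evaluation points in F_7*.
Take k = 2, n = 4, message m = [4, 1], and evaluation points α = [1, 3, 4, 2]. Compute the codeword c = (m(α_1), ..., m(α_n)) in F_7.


c = [5, 0, 1, 6]

Message polynomial: m(x) = 4 + 1·x (mod 7).
For each evaluation point α_i, compute m(α_i) mod 7:
  α_1 = 1: Horner steps 1 → 5, so m(1) = 5.
  α_2 = 3: Horner steps 1 → 0, so m(3) = 0.
  α_3 = 4: Horner steps 1 → 1, so m(4) = 1.
  α_4 = 2: Horner steps 1 → 6, so m(2) = 6.
Codeword c = [5, 0, 1, 6] ∈ F_7^4.


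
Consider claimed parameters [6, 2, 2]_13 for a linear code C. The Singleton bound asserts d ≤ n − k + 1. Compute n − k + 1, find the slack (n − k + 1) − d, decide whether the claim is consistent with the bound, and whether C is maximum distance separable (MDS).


Singleton RHS = n − k + 1 = 5, slack = 3, bound satisfied, not MDS.

Singleton bound: d ≤ n − k + 1.
Here n = 6, k = 2, so n − k + 1 = 5.
Given d = 2, check d ≤ 5: YES.
Slack = (n − k + 1) − d = 3.
The code is NOT MDS (slack = 3 > 0).
Description: the claimed parameters are [6, 2, 2]_13; such a code would be non-MDS.


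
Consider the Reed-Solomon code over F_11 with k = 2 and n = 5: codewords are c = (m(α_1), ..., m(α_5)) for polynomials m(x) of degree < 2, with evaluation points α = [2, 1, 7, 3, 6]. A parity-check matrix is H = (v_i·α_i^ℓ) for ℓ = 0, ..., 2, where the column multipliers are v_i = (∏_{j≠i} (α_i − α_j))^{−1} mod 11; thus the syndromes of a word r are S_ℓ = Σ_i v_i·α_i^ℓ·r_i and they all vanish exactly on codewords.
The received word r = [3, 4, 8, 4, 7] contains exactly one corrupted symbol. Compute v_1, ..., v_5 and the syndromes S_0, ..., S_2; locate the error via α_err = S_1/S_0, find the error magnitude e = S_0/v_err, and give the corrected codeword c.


S = (7, 7, 7), error at position 2, error magnitude e = 2, c = [3, 2, 8, 4, 7].

Step 1: column multipliers v_i = (∏_{j≠i}(α_i − α_j))^{−1} mod 11.
  i = 1 (α = 2): (2−1)(2−7)(2−3)(2−6) = 1·(−5)·(−1)·(−4) = −20 ≡ 2, so v_1 = 2^{−1} = 6 (mod 11).
  i = 2 (α = 1): (1−2)(1−7)(1−3)(1−6) = (−1)·(−6)·(−2)·(−5) = 60 ≡ 5, so v_2 = 5^{−1} = 9 (mod 11).
  i = 3 (α = 7): (7−2)(7−1)(7−3)(7−6) = 5·6·4·1 = 120 ≡ 10, so v_3 = 10^{−1} = 10 (mod 11).
  i = 4 (α = 3): (3−2)(3−1)(3−7)(3−6) = 1·2·(−4)·(−3) = 24 ≡ 2, so v_4 = 2^{−1} = 6 (mod 11).
  i = 5 (α = 6): (6−2)(6−1)(6−7)(6−3) = 4·5·(−1)·3 = −60 ≡ 6, so v_5 = 6^{−1} = 2 (mod 11).
  v = [6, 9, 10, 6, 2].
Step 2: syndromes of r = [3, 4, 8, 4, 7] (all sums mod 11).
  S_0 = Σ v_i r_i = 6·3 + 9·4 + 10·8 + 6·4 + 2·7 = 172 ≡ 7.
  S_1 = Σ v_i α_i r_i = 6·2·3 + 9·1·4 + 10·7·8 + 6·3·4 + 2·6·7 = 788 ≡ 7.
  α_i^2 mod 11 = [4, 1, 5, 9, 3].
  S_2 = Σ v_i α_i^2 r_i = 6·4·3 + 9·1·4 + 10·5·8 + 6·9·4 + 2·3·7 = 766 ≡ 7.
  S = (7, 7, 7) ≠ 0, so r is not a codeword (an error is present).
Step 3: locate the error. For a single error e at position i, S_ℓ = v_i·e·α_i^ℓ, so α_err = S_1/S_0.
  S_0^{−1} = 7^{−1} = 8 (mod 11), so α_err = 7·8 = 56 ≡ 1 = α_2. Error position i = 2.
  Consistency check: S_2/S_1 = 7·8 = 56 ≡ 1 = α_err ✓ (single-error assumption holds).
Step 4: error magnitude e = S_0/v_2 = S_0·∏_{j≠2}(α_2 − α_j) = 7·5 = 35 ≡ 2 (mod 11).
Step 5: correct position 2: c_2 = r_2 − e = 4 − 2 ≡ 2 (mod 11). Hence c = [3, 2, 8, 4, 7].
  Check: interpolating c through the α_i gives m(x) = 1 + 1·x (degree < 2) with m(α_i) = c_i for every i, so c is indeed a codeword.


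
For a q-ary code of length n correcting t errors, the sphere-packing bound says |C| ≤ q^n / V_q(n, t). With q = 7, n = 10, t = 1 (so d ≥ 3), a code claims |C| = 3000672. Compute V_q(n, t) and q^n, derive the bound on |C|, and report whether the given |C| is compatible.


V_q(n, t) = 61, q^n = 282475249, Hamming bound = 4630741, |C| = 3000672 ≤ bound (satisfied).

Step 1: Compute V_q(n, t) = Σ_{j=0}^1 C(n, j) (q−1)^j.
  j = 0: C(10,0)·(6)^0 = 1·1 = 1.
  j = 1: C(10,1)·(6)^1 = 10·6 = 60.
  V_q(n, t) = 1 + 60 = 61.
Step 2: q^n = 7^10 = 282475249.
Step 3: Hamming bound ⌊q^n / V_q(n,t)⌋ = ⌊282475249/61⌋ = 4630741.
Step 4: Compare |C| = 3000672 to 4630741: satisfied.
The claimed |C| lies below the Hamming bound.


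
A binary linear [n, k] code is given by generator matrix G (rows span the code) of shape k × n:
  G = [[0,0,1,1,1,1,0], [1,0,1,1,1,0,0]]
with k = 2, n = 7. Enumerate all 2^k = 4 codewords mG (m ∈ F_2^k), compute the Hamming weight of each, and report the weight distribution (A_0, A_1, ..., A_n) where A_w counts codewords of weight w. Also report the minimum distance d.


Weight distribution: A_0 = 1, A_2 = 1, A_4 = 2. Minimum distance d = 2.

Enumerate all 2^2 = 4 messages m ∈ F_2^2.
For each, compute codeword c = mG in F_2^7, then tally its weight.
  m = 00 → c = 0000000, weight = 0.
  m = 10 → c = 0011110, weight = 4.
  m = 01 → c = 1011100, weight = 4.
  m = 11 → c = 1000010, weight = 2.
Tally weights:
  weight 0: 1 codewords.
  weight 2: 1 codewords.
  weight 4: 2 codewords.
Minimum distance d = smallest w > 0 with A_w > 0 = 2.
Sanity: Σ A_w = 4 = 2^2 = 4 ✓.


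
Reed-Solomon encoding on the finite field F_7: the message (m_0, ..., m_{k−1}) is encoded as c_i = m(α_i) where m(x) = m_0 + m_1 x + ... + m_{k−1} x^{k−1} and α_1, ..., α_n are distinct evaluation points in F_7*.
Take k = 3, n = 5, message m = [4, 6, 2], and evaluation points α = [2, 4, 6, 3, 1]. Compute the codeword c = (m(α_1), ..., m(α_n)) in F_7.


c = [3, 4, 0, 5, 5]

Message polynomial: m(x) = 4 + 6·x + 2·x^2 (mod 7).
For each evaluation point α_i, compute m(α_i) mod 7:
  α_1 = 2: Horner steps 2 → 3 → 3, so m(2) = 3.
  α_2 = 4: Horner steps 2 → 0 → 4, so m(4) = 4.
  α_3 = 6: Horner steps 2 → 4 → 0, so m(6) = 0.
  α_4 = 3: Horner steps 2 → 5 → 5, so m(3) = 5.
  α_5 = 1: Horner steps 2 → 1 → 5, so m(1) = 5.
Codeword c = [3, 4, 0, 5, 5] ∈ F_7^5.


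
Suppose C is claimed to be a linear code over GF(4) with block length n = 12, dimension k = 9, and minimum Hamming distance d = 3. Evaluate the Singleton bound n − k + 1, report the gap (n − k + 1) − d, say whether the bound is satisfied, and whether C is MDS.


Singleton RHS = n − k + 1 = 4, slack = 1, bound satisfied, not MDS.

Singleton bound: d ≤ n − k + 1.
Here n = 12, k = 9, so n − k + 1 = 4.
Given d = 3, check d ≤ 4: YES.
Slack = (n − k + 1) − d = 1.
The code is NOT MDS (slack = 1 > 0).
Description: the claimed parameters are [12, 9, 3]_4; such a code would be non-MDS.


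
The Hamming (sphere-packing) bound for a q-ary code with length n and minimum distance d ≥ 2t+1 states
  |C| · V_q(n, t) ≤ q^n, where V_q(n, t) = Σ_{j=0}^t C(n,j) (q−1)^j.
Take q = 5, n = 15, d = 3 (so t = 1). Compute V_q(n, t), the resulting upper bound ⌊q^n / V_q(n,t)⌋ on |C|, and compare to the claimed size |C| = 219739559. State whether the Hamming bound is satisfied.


V_q(n, t) = 61, q^n = 30517578125, Hamming bound = 500288165, |C| = 219739559 ≤ bound (satisfied).

Step 1: Compute V_q(n, t) = Σ_{j=0}^1 C(n, j) (q−1)^j.
  j = 0: C(15,0)·(4)^0 = 1·1 = 1.
  j = 1: C(15,1)·(4)^1 = 15·4 = 60.
  V_q(n, t) = 1 + 60 = 61.
Step 2: q^n = 5^15 = 30517578125.
Step 3: Hamming bound ⌊q^n / V_q(n,t)⌋ = ⌊30517578125/61⌋ = 500288165.
Step 4: Compare |C| = 219739559 to 500288165: satisfied.
The claimed |C| lies below the Hamming bound.


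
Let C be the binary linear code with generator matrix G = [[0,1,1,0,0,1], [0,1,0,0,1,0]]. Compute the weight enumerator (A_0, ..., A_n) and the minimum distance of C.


Weight distribution: A_0 = 1, A_2 = 1, A_3 = 2. Minimum distance d = 2.

Enumerate all 2^2 = 4 messages m ∈ F_2^2.
For each, compute codeword c = mG in F_2^6, then tally its weight.
  m = 00 → c = 000000, weight = 0.
  m = 10 → c = 011001, weight = 3.
  m = 01 → c = 010010, weight = 2.
  m = 11 → c = 001011, weight = 3.
Tally weights:
  weight 0: 1 codewords.
  weight 2: 1 codewords.
  weight 3: 2 codewords.
Minimum distance d = smallest w > 0 with A_w > 0 = 2.
Sanity: Σ A_w = 4 = 2^2 = 4 ✓.


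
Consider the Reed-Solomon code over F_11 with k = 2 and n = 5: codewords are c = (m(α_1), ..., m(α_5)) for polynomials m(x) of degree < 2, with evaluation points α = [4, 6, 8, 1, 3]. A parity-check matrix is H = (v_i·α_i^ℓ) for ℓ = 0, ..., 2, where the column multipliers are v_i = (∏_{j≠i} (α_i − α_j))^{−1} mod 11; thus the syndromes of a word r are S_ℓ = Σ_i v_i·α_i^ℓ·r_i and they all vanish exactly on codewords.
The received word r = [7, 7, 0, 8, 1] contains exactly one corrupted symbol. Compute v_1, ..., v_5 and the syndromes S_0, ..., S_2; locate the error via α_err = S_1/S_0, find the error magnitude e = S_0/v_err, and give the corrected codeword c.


S = (2, 8, 10), error at position 1, error magnitude e = 4, c = [3, 7, 0, 8, 1].

Step 1: column multipliers v_i = (∏_{j≠i}(α_i − α_j))^{−1} mod 11.
  i = 1 (α = 4): (4−6)(4−8)(4−1)(4−3) = (−2)·(−4)·3·1 = 24 ≡ 2, so v_1 = 2^{−1} = 6 (mod 11).
  i = 2 (α = 6): (6−4)(6−8)(6−1)(6−3) = 2·(−2)·5·3 = −60 ≡ 6, so v_2 = 6^{−1} = 2 (mod 11).
  i = 3 (α = 8): (8−4)(8−6)(8−1)(8−3) = 4·2·7·5 = 280 ≡ 5, so v_3 = 5^{−1} = 9 (mod 11).
  i = 4 (α = 1): (1−4)(1−6)(1−8)(1−3) = (−3)·(−5)·(−7)·(−2) = 210 ≡ 1, so v_4 = 1^{−1} = 1 (mod 11).
  i = 5 (α = 3): (3−4)(3−6)(3−8)(3−1) = (−1)·(−3)·(−5)·2 = −30 ≡ 3, so v_5 = 3^{−1} = 4 (mod 11).
  v = [6, 2, 9, 1, 4].
Step 2: syndromes of r = [7, 7, 0, 8, 1] (all sums mod 11).
  S_0 = Σ v_i r_i = 6·7 + 2·7 + 9·0 + 1·8 + 4·1 = 68 ≡ 2.
  S_1 = Σ v_i α_i r_i = 6·4·7 + 2·6·7 + 9·8·0 + 1·1·8 + 4·3·1 = 272 ≡ 8.
  α_i^2 mod 11 = [5, 3, 9, 1, 9].
  S_2 = Σ v_i α_i^2 r_i = 6·5·7 + 2·3·7 + 9·9·0 + 1·1·8 + 4·9·1 = 296 ≡ 10.
  S = (2, 8, 10) ≠ 0, so r is not a codeword (an error is present).
Step 3: locate the error. For a single error e at position i, S_ℓ = v_i·e·α_i^ℓ, so α_err = S_1/S_0.
  S_0^{−1} = 2^{−1} = 6 (mod 11), so α_err = 8·6 = 48 ≡ 4 = α_1. Error position i = 1.
  Consistency check: S_2/S_1 = 10·7 = 70 ≡ 4 = α_err ✓ (single-error assumption holds).
Step 4: error magnitude e = S_0/v_1 = S_0·∏_{j≠1}(α_1 − α_j) = 2·2 = 4 ≡ 4 (mod 11).
Step 5: correct position 1: c_1 = r_1 − e = 7 − 4 ≡ 3 (mod 11). Hence c = [3, 7, 0, 8, 1].
  Check: interpolating c through the α_i gives m(x) = 6 + 2·x (degree < 2) with m(α_i) = c_i for every i, so c is indeed a codeword.


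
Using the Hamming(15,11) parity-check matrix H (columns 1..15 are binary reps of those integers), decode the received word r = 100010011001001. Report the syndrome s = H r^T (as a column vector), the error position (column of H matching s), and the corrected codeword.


s = (0, 1, 1, 0)^T, error position = 6, corrected codeword c = 100011011001001

Compute s = H r^T mod 2 one row at a time:
  s_1 = 1 + 1 + 0 + 0 + 1 + 0 + 0 + 1 = 4 ≡ 0 (mod 2).
  s_2 = 0 + 1 + 0 + 0 + 1 + 0 + 0 + 1 = 3 ≡ 1 (mod 2).
  s_3 = 0 + 0 + 0 + 0 + 0 + 0 + 0 + 1 = 1 ≡ 1 (mod 2).
  s_4 = 1 + 0 + 1 + 0 + 1 + 0 + 0 + 1 = 4 ≡ 0 (mod 2).
s = (0, 1, 1, 0)^T — this equals column 6 of H (binary 0110), so error is at position 6.
Correct: flip bit 6 of r = 100010011001001 to get c = 100011011001001.


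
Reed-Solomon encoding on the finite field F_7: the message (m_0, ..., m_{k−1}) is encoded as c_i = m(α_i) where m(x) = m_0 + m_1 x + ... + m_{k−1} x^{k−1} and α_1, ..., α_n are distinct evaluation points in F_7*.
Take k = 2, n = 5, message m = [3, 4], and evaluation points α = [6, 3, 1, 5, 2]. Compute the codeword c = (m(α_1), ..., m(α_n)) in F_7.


c = [6, 1, 0, 2, 4]

Message polynomial: m(x) = 3 + 4·x (mod 7).
For each evaluation point α_i, compute m(α_i) mod 7:
  α_1 = 6: Horner steps 4 → 6, so m(6) = 6.
  α_2 = 3: Horner steps 4 → 1, so m(3) = 1.
  α_3 = 1: Horner steps 4 → 0, so m(1) = 0.
  α_4 = 5: Horner steps 4 → 2, so m(5) = 2.
  α_5 = 2: Horner steps 4 → 4, so m(2) = 4.
Codeword c = [6, 1, 0, 2, 4] ∈ F_7^5.


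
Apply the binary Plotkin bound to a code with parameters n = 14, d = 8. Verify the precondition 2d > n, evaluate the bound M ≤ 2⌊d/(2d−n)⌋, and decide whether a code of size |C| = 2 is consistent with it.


Plotkin bound M ≤ 8; given |C| = 2 ≤ bound (satisfied).

Check applicability: 2d = 16, n = 14.
2d − n = 2 > 0, so Plotkin applies.
Compute d/(2d−n) = 8/2 ≈ 4.0000.
⌊d/(2d−n)⌋ = 4.
Plotkin bound: M ≤ 2·4 = 8.
Given |C| = 2, check: satisfied.
This |C| is below the Plotkin bound.


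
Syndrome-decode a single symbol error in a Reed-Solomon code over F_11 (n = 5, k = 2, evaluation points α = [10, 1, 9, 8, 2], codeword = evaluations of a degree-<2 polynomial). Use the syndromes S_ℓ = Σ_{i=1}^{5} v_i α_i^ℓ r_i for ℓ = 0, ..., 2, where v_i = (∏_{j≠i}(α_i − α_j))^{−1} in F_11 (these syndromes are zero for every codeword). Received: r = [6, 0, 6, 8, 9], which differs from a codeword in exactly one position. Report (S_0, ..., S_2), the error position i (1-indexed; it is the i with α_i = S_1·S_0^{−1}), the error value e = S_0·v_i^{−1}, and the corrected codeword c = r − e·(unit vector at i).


S = (2, 9, 2), error at position 1, error magnitude e = 2, c = [4, 0, 6, 8, 9].

Step 1: column multipliers v_i = (∏_{j≠i}(α_i − α_j))^{−1} mod 11.
  i = 1 (α = 10): (10−1)(10−9)(10−8)(10−2) = 9·1·2·8 = 144 ≡ 1, so v_1 = 1^{−1} = 1 (mod 11).
  i = 2 (α = 1): (1−10)(1−9)(1−8)(1−2) = (−9)·(−8)·(−7)·(−1) = 504 ≡ 9, so v_2 = 9^{−1} = 5 (mod 11).
  i = 3 (α = 9): (9−10)(9−1)(9−8)(9−2) = (−1)·8·1·7 = −56 ≡ 10, so v_3 = 10^{−1} = 10 (mod 11).
  i = 4 (α = 8): (8−10)(8−1)(8−9)(8−2) = (−2)·7·(−1)·6 = 84 ≡ 7, so v_4 = 7^{−1} = 8 (mod 11).
  i = 5 (α = 2): (2−10)(2−1)(2−9)(2−8) = (−8)·1·(−7)·(−6) = −336 ≡ 5, so v_5 = 5^{−1} = 9 (mod 11).
  v = [1, 5, 10, 8, 9].
Step 2: syndromes of r = [6, 0, 6, 8, 9] (all sums mod 11).
  S_0 = Σ v_i r_i = 1·6 + 5·0 + 10·6 + 8·8 + 9·9 = 211 ≡ 2.
  S_1 = Σ v_i α_i r_i = 1·10·6 + 5·1·0 + 10·9·6 + 8·8·8 + 9·2·9 = 1274 ≡ 9.
  α_i^2 mod 11 = [1, 1, 4, 9, 4].
  S_2 = Σ v_i α_i^2 r_i = 1·1·6 + 5·1·0 + 10·4·6 + 8·9·8 + 9·4·9 = 1146 ≡ 2.
  S = (2, 9, 2) ≠ 0, so r is not a codeword (an error is present).
Step 3: locate the error. For a single error e at position i, S_ℓ = v_i·e·α_i^ℓ, so α_err = S_1/S_0.
  S_0^{−1} = 2^{−1} = 6 (mod 11), so α_err = 9·6 = 54 ≡ 10 = α_1. Error position i = 1.
  Consistency check: S_2/S_1 = 2·5 = 10 ≡ 10 = α_err ✓ (single-error assumption holds).
Step 4: error magnitude e = S_0/v_1 = S_0·∏_{j≠1}(α_1 − α_j) = 2·1 = 2 ≡ 2 (mod 11).
Step 5: correct position 1: c_1 = r_1 − e = 6 − 2 ≡ 4 (mod 11). Hence c = [4, 0, 6, 8, 9].
  Check: interpolating c through the α_i gives m(x) = 2 + 9·x (degree < 2) with m(α_i) = c_i for every i, so c is indeed a codeword.


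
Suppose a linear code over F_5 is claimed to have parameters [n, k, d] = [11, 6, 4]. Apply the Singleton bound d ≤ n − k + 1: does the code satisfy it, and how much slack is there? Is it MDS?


Singleton RHS = n − k + 1 = 6, slack = 2, bound satisfied, not MDS.

Singleton bound: d ≤ n − k + 1.
Here n = 11, k = 6, so n − k + 1 = 6.
Given d = 4, check d ≤ 6: YES.
Slack = (n − k + 1) − d = 2.
The code is NOT MDS (slack = 2 > 0).
Description: the claimed parameters are [11, 6, 4]_5; such a code would be non-MDS.


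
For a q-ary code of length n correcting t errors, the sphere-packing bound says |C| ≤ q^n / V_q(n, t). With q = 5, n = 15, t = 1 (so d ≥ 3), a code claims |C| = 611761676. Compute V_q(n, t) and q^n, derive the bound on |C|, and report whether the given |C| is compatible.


V_q(n, t) = 61, q^n = 30517578125, Hamming bound = 500288165, |C| = 611761676 > bound (violated).

Step 1: Compute V_q(n, t) = Σ_{j=0}^1 C(n, j) (q−1)^j.
  j = 0: C(15,0)·(4)^0 = 1·1 = 1.
  j = 1: C(15,1)·(4)^1 = 15·4 = 60.
  V_q(n, t) = 1 + 60 = 61.
Step 2: q^n = 5^15 = 30517578125.
Step 3: Hamming bound ⌊q^n / V_q(n,t)⌋ = ⌊30517578125/61⌋ = 500288165.
Step 4: Compare |C| = 611761676 to 500288165: violated.
The claimed |C| lies above the Hamming bound, so no 5-ary code of length 15 with d ≥ 3 can have 611761676 codewords.


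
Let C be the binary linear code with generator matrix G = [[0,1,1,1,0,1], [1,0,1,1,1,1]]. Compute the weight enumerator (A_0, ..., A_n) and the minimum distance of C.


Weight distribution: A_0 = 1, A_3 = 1, A_4 = 1, A_5 = 1. Minimum distance d = 3.

Enumerate all 2^2 = 4 messages m ∈ F_2^2.
For each, compute codeword c = mG in F_2^6, then tally its weight.
  m = 00 → c = 000000, weight = 0.
  m = 10 → c = 011101, weight = 4.
  m = 01 → c = 101111, weight = 5.
  m = 11 → c = 110010, weight = 3.
Tally weights:
  weight 0: 1 codewords.
  weight 3: 1 codewords.
  weight 4: 1 codewords.
  weight 5: 1 codewords.
Minimum distance d = smallest w > 0 with A_w > 0 = 3.
Sanity: Σ A_w = 4 = 2^2 = 4 ✓.


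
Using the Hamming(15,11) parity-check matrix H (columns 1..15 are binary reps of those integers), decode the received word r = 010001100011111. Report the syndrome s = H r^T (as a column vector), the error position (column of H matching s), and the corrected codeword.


s = (1, 0, 0, 0)^T, error position = 8, corrected codeword c = 010001110011111

Compute s = H r^T mod 2 one row at a time:
  s_1 = 0 + 0 + 0 + 1 + 1 + 1 + 1 + 1 = 5 ≡ 1 (mod 2).
  s_2 = 0 + 0 + 1 + 1 + 1 + 1 + 1 + 1 = 6 ≡ 0 (mod 2).
  s_3 = 1 + 0 + 1 + 1 + 0 + 1 + 1 + 1 = 6 ≡ 0 (mod 2).
  s_4 = 0 + 0 + 0 + 1 + 0 + 1 + 1 + 1 = 4 ≡ 0 (mod 2).
s = (1, 0, 0, 0)^T — this equals column 8 of H (binary 1000), so error is at position 8.
Correct: flip bit 8 of r = 010001100011111 to get c = 010001110011111.


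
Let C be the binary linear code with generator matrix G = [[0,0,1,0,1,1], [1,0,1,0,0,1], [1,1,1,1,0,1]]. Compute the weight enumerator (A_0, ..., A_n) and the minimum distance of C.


Weight distribution: A_0 = 1, A_2 = 2, A_3 = 2, A_4 = 1, A_5 = 2. Minimum distance d = 2.

Enumerate all 2^3 = 8 messages m ∈ F_2^3.
For each, compute codeword c = mG in F_2^6, then tally its weight.
  m = 000 → c = 000000, weight = 0.
  m = 100 → c = 001011, weight = 3.
  m = 010 → c = 101001, weight = 3.
  m = 110 → c = 100010, weight = 2.
  m = 001 → c = 111101, weight = 5.
  m = 101 → c = 110110, weight = 4.
  m = 011 → c = 010100, weight = 2.
  m = 111 → c = 011111, weight = 5.
Tally weights:
  weight 0: 1 codewords.
  weight 2: 2 codewords.
  weight 3: 2 codewords.
  weight 4: 1 codewords.
  weight 5: 2 codewords.
Minimum distance d = smallest w > 0 with A_w > 0 = 2.
Sanity: Σ A_w = 8 = 2^3 = 8 ✓.


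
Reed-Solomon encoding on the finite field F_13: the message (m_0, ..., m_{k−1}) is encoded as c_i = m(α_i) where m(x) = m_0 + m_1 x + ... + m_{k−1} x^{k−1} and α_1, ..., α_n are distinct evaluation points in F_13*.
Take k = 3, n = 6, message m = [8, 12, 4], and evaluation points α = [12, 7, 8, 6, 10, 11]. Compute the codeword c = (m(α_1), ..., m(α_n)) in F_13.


c = [0, 2, 9, 3, 8, 0]

Message polynomial: m(x) = 8 + 12·x + 4·x^2 (mod 13).
For each evaluation point α_i, compute m(α_i) mod 13:
  α_1 = 12: Horner steps 4 → 8 → 0, so m(12) = 0.
  α_2 = 7: Horner steps 4 → 1 → 2, so m(7) = 2.
  α_3 = 8: Horner steps 4 → 5 → 9, so m(8) = 9.
  α_4 = 6: Horner steps 4 → 10 → 3, so m(6) = 3.
  α_5 = 10: Horner steps 4 → 0 → 8, so m(10) = 8.
  α_6 = 11: Horner steps 4 → 4 → 0, so m(11) = 0.
Codeword c = [0, 2, 9, 3, 8, 0] ∈ F_13^6.


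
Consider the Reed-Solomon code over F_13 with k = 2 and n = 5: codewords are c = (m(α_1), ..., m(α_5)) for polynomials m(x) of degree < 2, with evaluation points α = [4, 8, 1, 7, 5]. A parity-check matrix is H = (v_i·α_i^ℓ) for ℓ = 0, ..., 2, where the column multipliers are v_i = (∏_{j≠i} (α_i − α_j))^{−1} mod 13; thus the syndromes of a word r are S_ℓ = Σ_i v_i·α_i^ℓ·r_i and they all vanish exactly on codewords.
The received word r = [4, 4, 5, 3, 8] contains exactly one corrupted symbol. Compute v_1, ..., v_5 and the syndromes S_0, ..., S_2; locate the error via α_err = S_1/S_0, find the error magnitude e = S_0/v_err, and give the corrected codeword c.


S = (6, 9, 7), error at position 2, error magnitude e = 10, c = [4, 7, 5, 3, 8].

Step 1: column multipliers v_i = (∏_{j≠i}(α_i − α_j))^{−1} mod 13.
  i = 1 (α = 4): (4−8)(4−1)(4−7)(4−5) = (−4)·3·(−3)·(−1) = −36 ≡ 3, so v_1 = 3^{−1} = 9 (mod 13).
  i = 2 (α = 8): (8−4)(8−1)(8−7)(8−5) = 4·7·1·3 = 84 ≡ 6, so v_2 = 6^{−1} = 11 (mod 13).
  i = 3 (α = 1): (1−4)(1−8)(1−7)(1−5) = (−3)·(−7)·(−6)·(−4) = 504 ≡ 10, so v_3 = 10^{−1} = 4 (mod 13).
  i = 4 (α = 7): (7−4)(7−8)(7−1)(7−5) = 3·(−1)·6·2 = −36 ≡ 3, so v_4 = 3^{−1} = 9 (mod 13).
  i = 5 (α = 5): (5−4)(5−8)(5−1)(5−7) = 1·(−3)·4·(−2) = 24 ≡ 11, so v_5 = 11^{−1} = 6 (mod 13).
  v = [9, 11, 4, 9, 6].
Step 2: syndromes of r = [4, 4, 5, 3, 8] (all sums mod 13).
  S_0 = Σ v_i r_i = 9·4 + 11·4 + 4·5 + 9·3 + 6·8 = 175 ≡ 6.
  S_1 = Σ v_i α_i r_i = 9·4·4 + 11·8·4 + 4·1·5 + 9·7·3 + 6·5·8 = 945 ≡ 9.
  α_i^2 mod 13 = [3, 12, 1, 10, 12].
  S_2 = Σ v_i α_i^2 r_i = 9·3·4 + 11·12·4 + 4·1·5 + 9·10·3 + 6·12·8 = 1502 ≡ 7.
  S = (6, 9, 7) ≠ 0, so r is not a codeword (an error is present).
Step 3: locate the error. For a single error e at position i, S_ℓ = v_i·e·α_i^ℓ, so α_err = S_1/S_0.
  S_0^{−1} = 6^{−1} = 11 (mod 13), so α_err = 9·11 = 99 ≡ 8 = α_2. Error position i = 2.
  Consistency check: S_2/S_1 = 7·3 = 21 ≡ 8 = α_err ✓ (single-error assumption holds).
Step 4: error magnitude e = S_0/v_2 = S_0·∏_{j≠2}(α_2 − α_j) = 6·6 = 36 ≡ 10 (mod 13).
Step 5: correct position 2: c_2 = r_2 − e = 4 − 10 ≡ 7 (mod 13). Hence c = [4, 7, 5, 3, 8].
  Check: interpolating c through the α_i gives m(x) = 1 + 4·x (degree < 2) with m(α_i) = c_i for every i, so c is indeed a codeword.


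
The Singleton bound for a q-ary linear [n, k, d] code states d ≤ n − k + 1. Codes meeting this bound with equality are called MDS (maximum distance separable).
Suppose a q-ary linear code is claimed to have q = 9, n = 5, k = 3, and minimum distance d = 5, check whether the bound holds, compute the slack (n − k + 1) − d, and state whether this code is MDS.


Singleton RHS = n − k + 1 = 3, slack = -2, bound violated (no such code; not MDS).

Singleton bound: d ≤ n − k + 1.
Here n = 5, k = 3, so n − k + 1 = 3.
Given d = 5, check d ≤ 3: NO.
Slack = (n − k + 1) − d = -2.
The slack is negative: d = 5 exceeds n − k + 1 = 3 by 2, so the Singleton bound is violated and no linear [5, 3, 5]_9 code can exist. In particular it is not MDS (MDS requires d = n − k + 1 exactly).
Description: the claimed parameters are [5, 3, 5]_9; such a code would be impossible (violates the Singleton bound).


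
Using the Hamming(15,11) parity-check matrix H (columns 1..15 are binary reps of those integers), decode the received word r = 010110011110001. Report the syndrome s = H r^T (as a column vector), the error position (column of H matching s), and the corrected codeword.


s = (1, 1, 0, 0)^T, error position = 12, corrected codeword c = 010110011111001

Compute s = H r^T mod 2 one row at a time:
  s_1 = 1 + 1 + 1 + 1 + 0 + 0 + 0 + 1 = 5 ≡ 1 (mod 2).
  s_2 = 1 + 1 + 0 + 0 + 0 + 0 + 0 + 1 = 3 ≡ 1 (mod 2).
  s_3 = 1 + 0 + 0 + 0 + 1 + 1 + 0 + 1 = 4 ≡ 0 (mod 2).
  s_4 = 0 + 0 + 1 + 0 + 1 + 1 + 0 + 1 = 4 ≡ 0 (mod 2).
s = (1, 1, 0, 0)^T — this equals column 12 of H (binary 1100), so error is at position 12.
Correct: flip bit 12 of r = 010110011110001 to get c = 010110011111001.


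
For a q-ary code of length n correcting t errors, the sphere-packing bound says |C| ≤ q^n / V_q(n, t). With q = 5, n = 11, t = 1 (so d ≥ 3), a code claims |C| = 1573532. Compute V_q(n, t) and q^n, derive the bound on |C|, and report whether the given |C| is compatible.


V_q(n, t) = 45, q^n = 48828125, Hamming bound = 1085069, |C| = 1573532 > bound (violated).

Step 1: Compute V_q(n, t) = Σ_{j=0}^1 C(n, j) (q−1)^j.
  j = 0: C(11,0)·(4)^0 = 1·1 = 1.
  j = 1: C(11,1)·(4)^1 = 11·4 = 44.
  V_q(n, t) = 1 + 44 = 45.
Step 2: q^n = 5^11 = 48828125.
Step 3: Hamming bound ⌊q^n / V_q(n,t)⌋ = ⌊48828125/45⌋ = 1085069.
Step 4: Compare |C| = 1573532 to 1085069: violated.
The claimed |C| lies above the Hamming bound, so no 5-ary code of length 11 with d ≥ 3 can have 1573532 codewords.


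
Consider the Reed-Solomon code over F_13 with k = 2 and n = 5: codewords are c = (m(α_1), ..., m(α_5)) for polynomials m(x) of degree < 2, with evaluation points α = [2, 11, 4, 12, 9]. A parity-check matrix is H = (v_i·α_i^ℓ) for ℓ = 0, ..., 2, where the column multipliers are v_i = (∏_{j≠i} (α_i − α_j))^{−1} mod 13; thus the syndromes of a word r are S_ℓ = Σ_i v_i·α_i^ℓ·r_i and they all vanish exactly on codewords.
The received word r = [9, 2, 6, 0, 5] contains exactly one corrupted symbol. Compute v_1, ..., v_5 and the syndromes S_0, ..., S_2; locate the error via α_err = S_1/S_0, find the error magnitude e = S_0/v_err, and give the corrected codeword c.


S = (1, 12, 1), error at position 4, error magnitude e = 6, c = [9, 2, 6, 7, 5].

Step 1: column multipliers v_i = (∏_{j≠i}(α_i − α_j))^{−1} mod 13.
  i = 1 (α = 2): (2−11)(2−4)(2−12)(2−9) = (−9)·(−2)·(−10)·(−7) = 1260 ≡ 12, so v_1 = 12^{−1} = 12 (mod 13).
  i = 2 (α = 11): (11−2)(11−4)(11−12)(11−9) = 9·7·(−1)·2 = −126 ≡ 4, so v_2 = 4^{−1} = 10 (mod 13).
  i = 3 (α = 4): (4−2)(4−11)(4−12)(4−9) = 2·(−7)·(−8)·(−5) = −560 ≡ 12, so v_3 = 12^{−1} = 12 (mod 13).
  i = 4 (α = 12): (12−2)(12−11)(12−4)(12−9) = 10·1·8·3 = 240 ≡ 6, so v_4 = 6^{−1} = 11 (mod 13).
  i = 5 (α = 9): (9−2)(9−11)(9−4)(9−12) = 7·(−2)·5·(−3) = 210 ≡ 2, so v_5 = 2^{−1} = 7 (mod 13).
  v = [12, 10, 12, 11, 7].
Step 2: syndromes of r = [9, 2, 6, 0, 5] (all sums mod 13).
  S_0 = Σ v_i r_i = 12·9 + 10·2 + 12·6 + 11·0 + 7·5 = 235 ≡ 1.
  S_1 = Σ v_i α_i r_i = 12·2·9 + 10·11·2 + 12·4·6 + 11·12·0 + 7·9·5 = 1039 ≡ 12.
  α_i^2 mod 13 = [4, 4, 3, 1, 3].
  S_2 = Σ v_i α_i^2 r_i = 12·4·9 + 10·4·2 + 12·3·6 + 11·1·0 + 7·3·5 = 833 ≡ 1.
  S = (1, 12, 1) ≠ 0, so r is not a codeword (an error is present).
Step 3: locate the error. For a single error e at position i, S_ℓ = v_i·e·α_i^ℓ, so α_err = S_1/S_0.
  S_0^{−1} = 1^{−1} = 1 (mod 13), so α_err = 12·1 = 12 ≡ 12 = α_4. Error position i = 4.
  Consistency check: S_2/S_1 = 1·12 = 12 ≡ 12 = α_err ✓ (single-error assumption holds).
Step 4: error magnitude e = S_0/v_4 = S_0·∏_{j≠4}(α_4 − α_j) = 1·6 = 6 ≡ 6 (mod 13).
Step 5: correct position 4: c_4 = r_4 − e = 0 − 6 ≡ 7 (mod 13). Hence c = [9, 2, 6, 7, 5].
  Check: interpolating c through the α_i gives m(x) = 12 + 5·x (degree < 2) with m(α_i) = c_i for every i, so c is indeed a codeword.


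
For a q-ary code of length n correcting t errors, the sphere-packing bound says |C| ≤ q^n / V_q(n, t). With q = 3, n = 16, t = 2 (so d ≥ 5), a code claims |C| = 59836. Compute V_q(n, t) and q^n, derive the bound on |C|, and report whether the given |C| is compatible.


V_q(n, t) = 513, q^n = 43046721, Hamming bound = 83911, |C| = 59836 ≤ bound (satisfied).

Step 1: Compute V_q(n, t) = Σ_{j=0}^2 C(n, j) (q−1)^j.
  j = 0: C(16,0)·(2)^0 = 1·1 = 1.
  j = 1: C(16,1)·(2)^1 = 16·2 = 32.
  j = 2: C(16,2)·(2)^2 = 120·4 = 480.
  V_q(n, t) = 1 + 32 + 480 = 513.
Step 2: q^n = 3^16 = 43046721.
Step 3: Hamming bound ⌊q^n / V_q(n,t)⌋ = ⌊43046721/513⌋ = 83911.
Step 4: Compare |C| = 59836 to 83911: satisfied.
The claimed |C| lies below the Hamming bound.


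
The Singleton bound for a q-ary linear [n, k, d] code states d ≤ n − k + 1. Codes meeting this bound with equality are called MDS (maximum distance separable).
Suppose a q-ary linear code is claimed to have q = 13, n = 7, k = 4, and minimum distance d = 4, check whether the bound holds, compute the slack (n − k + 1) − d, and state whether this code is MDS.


Singleton RHS = n − k + 1 = 4, slack = 0, bound satisfied, MDS.

Singleton bound: d ≤ n − k + 1.
Here n = 7, k = 4, so n − k + 1 = 4.
Given d = 4, check d ≤ 4: YES.
Slack = (n − k + 1) − d = 0.
The code is MDS (slack = 0).
Description: the claimed parameters are [7, 4, 4]_13; such a code would be MDS (meets Singleton bound).


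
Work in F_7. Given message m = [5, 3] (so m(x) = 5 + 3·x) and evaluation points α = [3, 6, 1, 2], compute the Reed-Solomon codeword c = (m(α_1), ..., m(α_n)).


c = [0, 2, 1, 4]

Message polynomial: m(x) = 5 + 3·x (mod 7).
For each evaluation point α_i, compute m(α_i) mod 7:
  α_1 = 3: Horner steps 3 → 0, so m(3) = 0.
  α_2 = 6: Horner steps 3 → 2, so m(6) = 2.
  α_3 = 1: Horner steps 3 → 1, so m(1) = 1.
  α_4 = 2: Horner steps 3 → 4, so m(2) = 4.
Codeword c = [0, 2, 1, 4] ∈ F_7^4.


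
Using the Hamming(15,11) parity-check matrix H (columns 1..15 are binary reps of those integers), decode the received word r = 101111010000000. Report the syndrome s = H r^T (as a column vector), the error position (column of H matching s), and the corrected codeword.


s = (1, 1, 0, 1)^T, error position = 13, corrected codeword c = 101111010000100

Compute s = H r^T mod 2 one row at a time:
  s_1 = 1 + 0 + 0 + 0 + 0 + 0 + 0 + 0 = 1 ≡ 1 (mod 2).
  s_2 = 1 + 1 + 1 + 0 + 0 + 0 + 0 + 0 = 3 ≡ 1 (mod 2).
  s_3 = 0 + 1 + 1 + 0 + 0 + 0 + 0 + 0 = 2 ≡ 0 (mod 2).
  s_4 = 1 + 1 + 1 + 0 + 0 + 0 + 0 + 0 = 3 ≡ 1 (mod 2).
s = (1, 1, 0, 1)^T — this equals column 13 of H (binary 1101), so error is at position 13.
Correct: flip bit 13 of r = 101111010000000 to get c = 101111010000100.


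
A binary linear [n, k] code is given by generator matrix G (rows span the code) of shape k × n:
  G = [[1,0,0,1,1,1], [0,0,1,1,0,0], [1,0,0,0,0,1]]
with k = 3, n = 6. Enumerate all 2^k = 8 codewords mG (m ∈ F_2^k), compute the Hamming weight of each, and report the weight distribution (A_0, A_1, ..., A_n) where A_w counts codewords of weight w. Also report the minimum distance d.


Weight distribution: A_0 = 1, A_2 = 4, A_4 = 3. Minimum distance d = 2.

Enumerate all 2^3 = 8 messages m ∈ F_2^3.
For each, compute codeword c = mG in F_2^6, then tally its weight.
  m = 000 → c = 000000, weight = 0.
  m = 100 → c = 100111, weight = 4.
  m = 010 → c = 001100, weight = 2.
  m = 110 → c = 101011, weight = 4.
  m = 001 → c = 100001, weight = 2.
  m = 101 → c = 000110, weight = 2.
  m = 011 → c = 101101, weight = 4.
  m = 111 → c = 001010, weight = 2.
Tally weights:
  weight 0: 1 codewords.
  weight 2: 4 codewords.
  weight 4: 3 codewords.
Minimum distance d = smallest w > 0 with A_w > 0 = 2.
Sanity: Σ A_w = 8 = 2^3 = 8 ✓.


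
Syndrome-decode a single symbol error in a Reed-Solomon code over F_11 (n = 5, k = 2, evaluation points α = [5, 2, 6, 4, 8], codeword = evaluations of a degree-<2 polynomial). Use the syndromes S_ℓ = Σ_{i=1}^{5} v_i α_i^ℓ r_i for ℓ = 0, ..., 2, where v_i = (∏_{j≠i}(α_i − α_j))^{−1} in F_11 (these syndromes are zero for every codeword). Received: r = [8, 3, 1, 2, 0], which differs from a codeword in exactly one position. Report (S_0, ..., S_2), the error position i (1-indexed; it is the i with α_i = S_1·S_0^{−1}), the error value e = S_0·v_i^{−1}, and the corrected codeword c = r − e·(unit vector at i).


S = (5, 3, 4), error at position 1, error magnitude e = 1, c = [7, 3, 1, 2, 0].

Step 1: column multipliers v_i = (∏_{j≠i}(α_i − α_j))^{−1} mod 11.
  i = 1 (α = 5): (5−2)(5−6)(5−4)(5−8) = 3·(−1)·1·(−3) = 9 ≡ 9, so v_1 = 9^{−1} = 5 (mod 11).
  i = 2 (α = 2): (2−5)(2−6)(2−4)(2−8) = (−3)·(−4)·(−2)·(−6) = 144 ≡ 1, so v_2 = 1^{−1} = 1 (mod 11).
  i = 3 (α = 6): (6−5)(6−2)(6−4)(6−8) = 1·4·2·(−2) = −16 ≡ 6, so v_3 = 6^{−1} = 2 (mod 11).
  i = 4 (α = 4): (4−5)(4−2)(4−6)(4−8) = (−1)·2·(−2)·(−4) = −16 ≡ 6, so v_4 = 6^{−1} = 2 (mod 11).
  i = 5 (α = 8): (8−5)(8−2)(8−6)(8−4) = 3·6·2·4 = 144 ≡ 1, so v_5 = 1^{−1} = 1 (mod 11).
  v = [5, 1, 2, 2, 1].
Step 2: syndromes of r = [8, 3, 1, 2, 0] (all sums mod 11).
  S_0 = Σ v_i r_i = 5·8 + 1·3 + 2·1 + 2·2 + 1·0 = 49 ≡ 5.
  S_1 = Σ v_i α_i r_i = 5·5·8 + 1·2·3 + 2·6·1 + 2·4·2 + 1·8·0 = 234 ≡ 3.
  α_i^2 mod 11 = [3, 4, 3, 5, 9].
  S_2 = Σ v_i α_i^2 r_i = 5·3·8 + 1·4·3 + 2·3·1 + 2·5·2 + 1·9·0 = 158 ≡ 4.
  S = (5, 3, 4) ≠ 0, so r is not a codeword (an error is present).
Step 3: locate the error. For a single error e at position i, S_ℓ = v_i·e·α_i^ℓ, so α_err = S_1/S_0.
  S_0^{−1} = 5^{−1} = 9 (mod 11), so α_err = 3·9 = 27 ≡ 5 = α_1. Error position i = 1.
  Consistency check: S_2/S_1 = 4·4 = 16 ≡ 5 = α_err ✓ (single-error assumption holds).
Step 4: error magnitude e = S_0/v_1 = S_0·∏_{j≠1}(α_1 − α_j) = 5·9 = 45 ≡ 1 (mod 11).
Step 5: correct position 1: c_1 = r_1 − e = 8 − 1 ≡ 7 (mod 11). Hence c = [7, 3, 1, 2, 0].
  Check: interpolating c through the α_i gives m(x) = 4 + 5·x (degree < 2) with m(α_i) = c_i for every i, so c is indeed a codeword.


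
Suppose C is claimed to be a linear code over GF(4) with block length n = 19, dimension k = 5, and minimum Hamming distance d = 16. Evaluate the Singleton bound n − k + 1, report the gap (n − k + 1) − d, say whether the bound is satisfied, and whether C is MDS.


Singleton RHS = n − k + 1 = 15, slack = -1, bound violated (no such code; not MDS).

Singleton bound: d ≤ n − k + 1.
Here n = 19, k = 5, so n − k + 1 = 15.
Given d = 16, check d ≤ 15: NO.
Slack = (n − k + 1) − d = -1.
The slack is negative: d = 16 exceeds n − k + 1 = 15 by 1, so the Singleton bound is violated and no linear [19, 5, 16]_4 code can exist. In particular it is not MDS (MDS requires d = n − k + 1 exactly).
Description: the claimed parameters are [19, 5, 16]_4; such a code would be impossible (violates the Singleton bound).


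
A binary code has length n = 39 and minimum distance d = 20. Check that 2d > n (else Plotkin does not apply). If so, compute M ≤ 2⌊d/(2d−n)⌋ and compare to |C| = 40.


Plotkin bound M ≤ 40; given |C| = 40 ≤ bound (satisfied).

Check applicability: 2d = 40, n = 39.
2d − n = 1 > 0, so Plotkin applies.
Compute d/(2d−n) = 20/1 ≈ 20.0000.
⌊d/(2d−n)⌋ = 20.
Plotkin bound: M ≤ 2·20 = 40.
Given |C| = 40, check: satisfied.
This |C| is at the Plotkin bound.
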